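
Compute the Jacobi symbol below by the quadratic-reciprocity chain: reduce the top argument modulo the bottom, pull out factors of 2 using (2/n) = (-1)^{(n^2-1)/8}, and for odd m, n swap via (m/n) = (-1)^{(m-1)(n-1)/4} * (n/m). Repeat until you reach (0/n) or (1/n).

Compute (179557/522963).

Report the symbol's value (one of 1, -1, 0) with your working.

flip (179557/522963) -> (522963/179557): both odd, 179557 mod 4 = 1, 522963 mod 4 = 3, so the flip contributes +1; sign now +1
(522963/179557): 522963 mod 179557 = 163849, so (522963/179557) = (163849/179557)
flip (163849/179557) -> (179557/163849): both odd, 163849 mod 4 = 1, 179557 mod 4 = 1, so the flip contributes +1; sign now +1
(179557/163849): 179557 mod 163849 = 15708, so (179557/163849) = (15708/163849)
factor out 2^2: 15708 = 2^2·3927; with 163849 mod 8 = 1, (2/163849) = +1; sign now +1; continue with (3927/163849)
flip (3927/163849) -> (163849/3927): both odd, 3927 mod 4 = 3, 163849 mod 4 = 1, so the flip contributes +1; sign now +1
(163849/3927): 163849 mod 3927 = 2842, so (163849/3927) = (2842/3927)
factor out 2^1: 2842 = 2^1·1421; with 3927 mod 8 = 7, (2/3927) = +1; sign now +1; continue with (1421/3927)
flip (1421/3927) -> (3927/1421): both odd, 1421 mod 4 = 1, 3927 mod 4 = 3, so the flip contributes +1; sign now +1
(3927/1421): 3927 mod 1421 = 1085, so (3927/1421) = (1085/1421)
flip (1085/1421) -> (1421/1085): both odd, 1085 mod 4 = 1, 1421 mod 4 = 1, so the flip contributes +1; sign now +1
(1421/1085): 1421 mod 1085 = 336, so (1421/1085) = (336/1085)
factor out 2^4: 336 = 2^4·21; with 1085 mod 8 = 5, (2/1085) = -1; sign now +1; continue with (21/1085)
flip (21/1085) -> (1085/21): both odd, 21 mod 4 = 1, 1085 mod 4 = 1, so the flip contributes +1; sign now +1
(1085/21): 1085 mod 21 = 14, so (1085/21) = (14/21)
factor out 2^1: 14 = 2^1·7; with 21 mod 8 = 5, (2/21) = -1; sign now -1; continue with (7/21)
flip (7/21) -> (21/7): both odd, 7 mod 4 = 3, 21 mod 4 = 1, so the flip contributes +1; sign now -1
(21/7): 21 mod 7 = 0, so (21/7) = (0/7)
reached (0/7); gcd(a, n) > 1, so (0/7) = 0 and the symbol is 0

0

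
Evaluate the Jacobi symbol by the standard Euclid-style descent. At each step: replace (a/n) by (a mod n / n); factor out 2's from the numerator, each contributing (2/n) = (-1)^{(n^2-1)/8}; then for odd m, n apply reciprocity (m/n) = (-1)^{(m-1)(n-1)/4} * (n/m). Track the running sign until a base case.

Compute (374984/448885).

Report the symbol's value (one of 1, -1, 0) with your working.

1

factor out 2^3: 374984 = 2^3·46873; with 448885 mod 8 = 5, (2/448885) = -1; sign now -1; continue with (46873/448885)
flip (46873/448885) -> (448885/46873): both odd, 46873 mod 4 = 1, 448885 mod 4 = 1, so the flip contributes +1; sign now -1
(448885/46873): 448885 mod 46873 = 27028, so (448885/46873) = (27028/46873)
factor out 2^2: 27028 = 2^2·6757; with 46873 mod 8 = 1, (2/46873) = +1; sign now -1; continue with (6757/46873)
flip (6757/46873) -> (46873/6757): both odd, 6757 mod 4 = 1, 46873 mod 4 = 1, so the flip contributes +1; sign now -1
(46873/6757): 46873 mod 6757 = 6331, so (46873/6757) = (6331/6757)
flip (6331/6757) -> (6757/6331): both odd, 6331 mod 4 = 3, 6757 mod 4 = 1, so the flip contributes +1; sign now -1
(6757/6331): 6757 mod 6331 = 426, so (6757/6331) = (426/6331)
factor out 2^1: 426 = 2^1·213; with 6331 mod 8 = 3, (2/6331) = -1; sign now +1; continue with (213/6331)
flip (213/6331) -> (6331/213): both odd, 213 mod 4 = 1, 6331 mod 4 = 3, so the flip contributes +1; sign now +1
(6331/213): 6331 mod 213 = 154, so (6331/213) = (154/213)
factor out 2^1: 154 = 2^1·77; with 213 mod 8 = 5, (2/213) = -1; sign now -1; continue with (77/213)
flip (77/213) -> (213/77): both odd, 77 mod 4 = 1, 213 mod 4 = 1, so the flip contributes +1; sign now -1
(213/77): 213 mod 77 = 59, so (213/77) = (59/77)
flip (59/77) -> (77/59): both odd, 59 mod 4 = 3, 77 mod 4 = 1, so the flip contributes +1; sign now -1
(77/59): 77 mod 59 = 18, so (77/59) = (18/59)
factor out 2^1: 18 = 2^1·9; with 59 mod 8 = 3, (2/59) = -1; sign now +1; continue with (9/59)
flip (9/59) -> (59/9): both odd, 9 mod 4 = 1, 59 mod 4 = 3, so the flip contributes +1; sign now +1
(59/9): 59 mod 9 = 5, so (59/9) = (5/9)
flip (5/9) -> (9/5): both odd, 5 mod 4 = 1, 9 mod 4 = 1, so the flip contributes +1; sign now +1
(9/5): 9 mod 5 = 4, so (9/5) = (4/5)
factor out 2^2: 4 = 2^2·1; with 5 mod 8 = 5, (2/5) = -1; sign now +1; continue with (1/5)
reached (1/5) = 1, so the symbol is +1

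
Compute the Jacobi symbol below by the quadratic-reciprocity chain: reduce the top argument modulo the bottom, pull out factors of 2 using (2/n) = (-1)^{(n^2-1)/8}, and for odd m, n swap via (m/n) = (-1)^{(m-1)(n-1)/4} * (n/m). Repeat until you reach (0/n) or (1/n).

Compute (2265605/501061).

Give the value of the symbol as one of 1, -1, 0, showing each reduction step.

1

(2265605/501061): 2265605 mod 501061 = 261361, so (2265605/501061) = (261361/501061)
flip (261361/501061) -> (501061/261361): both odd, 261361 mod 4 = 1, 501061 mod 4 = 1, so the flip contributes +1; sign now +1
(501061/261361): 501061 mod 261361 = 239700, so (501061/261361) = (239700/261361)
factor out 2^2: 239700 = 2^2·59925; with 261361 mod 8 = 1, (2/261361) = +1; sign now +1; continue with (59925/261361)
flip (59925/261361) -> (261361/59925): both odd, 59925 mod 4 = 1, 261361 mod 4 = 1, so the flip contributes +1; sign now +1
(261361/59925): 261361 mod 59925 = 21661, so (261361/59925) = (21661/59925)
flip (21661/59925) -> (59925/21661): both odd, 21661 mod 4 = 1, 59925 mod 4 = 1, so the flip contributes +1; sign now +1
(59925/21661): 59925 mod 21661 = 16603, so (59925/21661) = (16603/21661)
flip (16603/21661) -> (21661/16603): both odd, 16603 mod 4 = 3, 21661 mod 4 = 1, so the flip contributes +1; sign now +1
(21661/16603): 21661 mod 16603 = 5058, so (21661/16603) = (5058/16603)
factor out 2^1: 5058 = 2^1·2529; with 16603 mod 8 = 3, (2/16603) = -1; sign now -1; continue with (2529/16603)
flip (2529/16603) -> (16603/2529): both odd, 2529 mod 4 = 1, 16603 mod 4 = 3, so the flip contributes +1; sign now -1
(16603/2529): 16603 mod 2529 = 1429, so (16603/2529) = (1429/2529)
flip (1429/2529) -> (2529/1429): both odd, 1429 mod 4 = 1, 2529 mod 4 = 1, so the flip contributes +1; sign now -1
(2529/1429): 2529 mod 1429 = 1100, so (2529/1429) = (1100/1429)
factor out 2^2: 1100 = 2^2·275; with 1429 mod 8 = 5, (2/1429) = -1; sign now -1; continue with (275/1429)
flip (275/1429) -> (1429/275): both odd, 275 mod 4 = 3, 1429 mod 4 = 1, so the flip contributes +1; sign now -1
(1429/275): 1429 mod 275 = 54, so (1429/275) = (54/275)
factor out 2^1: 54 = 2^1·27; with 275 mod 8 = 3, (2/275) = -1; sign now +1; continue with (27/275)
flip (27/275) -> (275/27): both odd, 27 mod 4 = 3, 275 mod 4 = 3, so the flip contributes -1; sign now -1
(275/27): 275 mod 27 = 5, so (275/27) = (5/27)
flip (5/27) -> (27/5): both odd, 5 mod 4 = 1, 27 mod 4 = 3, so the flip contributes +1; sign now -1
(27/5): 27 mod 5 = 2, so (27/5) = (2/5)
factor out 2^1: 2 = 2^1·1; with 5 mod 8 = 5, (2/5) = -1; sign now +1; continue with (1/5)
reached (1/5) = 1, so the symbol is +1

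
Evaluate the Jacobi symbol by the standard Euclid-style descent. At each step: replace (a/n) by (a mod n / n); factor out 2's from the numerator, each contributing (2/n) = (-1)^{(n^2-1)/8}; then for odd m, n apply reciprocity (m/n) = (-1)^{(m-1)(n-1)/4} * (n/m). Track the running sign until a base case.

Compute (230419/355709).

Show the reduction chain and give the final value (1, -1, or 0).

reciprocity: (230419/355709) = +1·(355709/230419) since 230419 mod 4 = 3, 355709 mod 4 = 1; sign now +1
(355709/230419) = (125290/230419)   [reduce mod 230419]
125290 = 2^1·62645; (2/230419) = -1 since 230419 mod 8 = 3, so (125290/230419) = (-1)^1·(62645/230419); sign now -1
reciprocity: (62645/230419) = +1·(230419/62645) since 62645 mod 4 = 1, 230419 mod 4 = 3; sign now -1
(230419/62645) = (42484/62645)   [reduce mod 62645]
42484 = 2^2·10621; (2/62645) = -1 since 62645 mod 8 = 5, so (42484/62645) = (-1)^2·(10621/62645); sign now -1
reciprocity: (10621/62645) = +1·(62645/10621) since 10621 mod 4 = 1, 62645 mod 4 = 1; sign now -1
(62645/10621) = (9540/10621)   [reduce mod 10621]
9540 = 2^2·2385; (2/10621) = -1 since 10621 mod 8 = 5, so (9540/10621) = (-1)^2·(2385/10621); sign now -1
reciprocity: (2385/10621) = +1·(10621/2385) since 2385 mod 4 = 1, 10621 mod 4 = 1; sign now -1
(10621/2385) = (1081/2385)   [reduce mod 2385]
reciprocity: (1081/2385) = +1·(2385/1081) since 1081 mod 4 = 1, 2385 mod 4 = 1; sign now -1
(2385/1081) = (223/1081)   [reduce mod 1081]
reciprocity: (223/1081) = +1·(1081/223) since 223 mod 4 = 3, 1081 mod 4 = 1; sign now -1
(1081/223) = (189/223)   [reduce mod 223]
reciprocity: (189/223) = +1·(223/189) since 189 mod 4 = 1, 223 mod 4 = 3; sign now -1
(223/189) = (34/189)   [reduce mod 189]
34 = 2^1·17; (2/189) = -1 since 189 mod 8 = 5, so (34/189) = (-1)^1·(17/189); sign now +1
reciprocity: (17/189) = +1·(189/17) since 17 mod 4 = 1, 189 mod 4 = 1; sign now +1
(189/17) = (2/17)   [reduce mod 17]
2 = 2^1·1; (2/17) = +1 since 17 mod 8 = 1, so (2/17) = (+1)^1·(1/17); sign now +1
(1/17) = 1; final value = sign = +1

1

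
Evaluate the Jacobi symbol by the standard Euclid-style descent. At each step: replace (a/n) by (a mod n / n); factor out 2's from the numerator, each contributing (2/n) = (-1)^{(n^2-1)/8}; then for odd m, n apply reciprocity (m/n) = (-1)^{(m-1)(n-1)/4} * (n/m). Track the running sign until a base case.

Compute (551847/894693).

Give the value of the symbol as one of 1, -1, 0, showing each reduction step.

0

flip (551847/894693) -> (894693/551847): both odd, 551847 mod 4 = 3, 894693 mod 4 = 1, so the flip contributes +1; sign now +1
(894693/551847): 894693 mod 551847 = 342846, so (894693/551847) = (342846/551847)
factor out 2^1: 342846 = 2^1·171423; with 551847 mod 8 = 7, (2/551847) = +1; sign now +1; continue with (171423/551847)
flip (171423/551847) -> (551847/171423): both odd, 171423 mod 4 = 3, 551847 mod 4 = 3, so the flip contributes -1; sign now -1
(551847/171423): 551847 mod 171423 = 37578, so (551847/171423) = (37578/171423)
factor out 2^1: 37578 = 2^1·18789; with 171423 mod 8 = 7, (2/171423) = +1; sign now -1; continue with (18789/171423)
flip (18789/171423) -> (171423/18789): both odd, 18789 mod 4 = 1, 171423 mod 4 = 3, so the flip contributes +1; sign now -1
(171423/18789): 171423 mod 18789 = 2322, so (171423/18789) = (2322/18789)
factor out 2^1: 2322 = 2^1·1161; with 18789 mod 8 = 5, (2/18789) = -1; sign now +1; continue with (1161/18789)
flip (1161/18789) -> (18789/1161): both odd, 1161 mod 4 = 1, 18789 mod 4 = 1, so the flip contributes +1; sign now +1
(18789/1161): 18789 mod 1161 = 213, so (18789/1161) = (213/1161)
flip (213/1161) -> (1161/213): both odd, 213 mod 4 = 1, 1161 mod 4 = 1, so the flip contributes +1; sign now +1
(1161/213): 1161 mod 213 = 96, so (1161/213) = (96/213)
factor out 2^5: 96 = 2^5·3; with 213 mod 8 = 5, (2/213) = -1; sign now -1; continue with (3/213)
flip (3/213) -> (213/3): both odd, 3 mod 4 = 3, 213 mod 4 = 1, so the flip contributes +1; sign now -1
(213/3): 213 mod 3 = 0, so (213/3) = (0/3)
reached (0/3); gcd(a, n) > 1, so (0/3) = 0 and the symbol is 0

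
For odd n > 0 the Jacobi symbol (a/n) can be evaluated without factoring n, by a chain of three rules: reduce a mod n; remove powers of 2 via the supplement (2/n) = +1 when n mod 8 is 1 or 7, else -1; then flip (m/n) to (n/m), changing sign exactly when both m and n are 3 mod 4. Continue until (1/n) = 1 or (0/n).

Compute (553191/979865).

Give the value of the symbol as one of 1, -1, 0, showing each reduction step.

flip (553191/979865) -> (979865/553191): both odd, 553191 mod 4 = 3, 979865 mod 4 = 1, so the flip contributes +1; sign now +1
(979865/553191): 979865 mod 553191 = 426674, so (979865/553191) = (426674/553191)
factor out 2^1: 426674 = 2^1·213337; with 553191 mod 8 = 7, (2/553191) = +1; sign now +1; continue with (213337/553191)
flip (213337/553191) -> (553191/213337): both odd, 213337 mod 4 = 1, 553191 mod 4 = 3, so the flip contributes +1; sign now +1
(553191/213337): 553191 mod 213337 = 126517, so (553191/213337) = (126517/213337)
flip (126517/213337) -> (213337/126517): both odd, 126517 mod 4 = 1, 213337 mod 4 = 1, so the flip contributes +1; sign now +1
(213337/126517): 213337 mod 126517 = 86820, so (213337/126517) = (86820/126517)
factor out 2^2: 86820 = 2^2·21705; with 126517 mod 8 = 5, (2/126517) = -1; sign now +1; continue with (21705/126517)
flip (21705/126517) -> (126517/21705): both odd, 21705 mod 4 = 1, 126517 mod 4 = 1, so the flip contributes +1; sign now +1
(126517/21705): 126517 mod 21705 = 17992, so (126517/21705) = (17992/21705)
factor out 2^3: 17992 = 2^3·2249; with 21705 mod 8 = 1, (2/21705) = +1; sign now +1; continue with (2249/21705)
flip (2249/21705) -> (21705/2249): both odd, 2249 mod 4 = 1, 21705 mod 4 = 1, so the flip contributes +1; sign now +1
(21705/2249): 21705 mod 2249 = 1464, so (21705/2249) = (1464/2249)
factor out 2^3: 1464 = 2^3·183; with 2249 mod 8 = 1, (2/2249) = +1; sign now +1; continue with (183/2249)
flip (183/2249) -> (2249/183): both odd, 183 mod 4 = 3, 2249 mod 4 = 1, so the flip contributes +1; sign now +1
(2249/183): 2249 mod 183 = 53, so (2249/183) = (53/183)
flip (53/183) -> (183/53): both odd, 53 mod 4 = 1, 183 mod 4 = 3, so the flip contributes +1; sign now +1
(183/53): 183 mod 53 = 24, so (183/53) = (24/53)
factor out 2^3: 24 = 2^3·3; with 53 mod 8 = 5, (2/53) = -1; sign now -1; continue with (3/53)
flip (3/53) -> (53/3): both odd, 3 mod 4 = 3, 53 mod 4 = 1, so the flip contributes +1; sign now -1
(53/3): 53 mod 3 = 2, so (53/3) = (2/3)
factor out 2^1: 2 = 2^1·1; with 3 mod 8 = 3, (2/3) = -1; sign now +1; continue with (1/3)
reached (1/3) = 1, so the symbol is +1

1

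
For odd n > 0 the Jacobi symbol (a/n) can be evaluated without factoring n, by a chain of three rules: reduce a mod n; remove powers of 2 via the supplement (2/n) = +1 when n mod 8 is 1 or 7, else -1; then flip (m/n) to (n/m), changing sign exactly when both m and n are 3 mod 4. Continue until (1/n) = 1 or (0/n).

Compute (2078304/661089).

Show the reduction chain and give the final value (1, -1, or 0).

(2078304/661089): 2078304 mod 661089 = 95037, so (2078304/661089) = (95037/661089)
flip (95037/661089) -> (661089/95037): both odd, 95037 mod 4 = 1, 661089 mod 4 = 1, so the flip contributes +1; sign now +1
(661089/95037): 661089 mod 95037 = 90867, so (661089/95037) = (90867/95037)
flip (90867/95037) -> (95037/90867): both odd, 90867 mod 4 = 3, 95037 mod 4 = 1, so the flip contributes +1; sign now +1
(95037/90867): 95037 mod 90867 = 4170, so (95037/90867) = (4170/90867)
factor out 2^1: 4170 = 2^1·2085; with 90867 mod 8 = 3, (2/90867) = -1; sign now -1; continue with (2085/90867)
flip (2085/90867) -> (90867/2085): both odd, 2085 mod 4 = 1, 90867 mod 4 = 3, so the flip contributes +1; sign now -1
(90867/2085): 90867 mod 2085 = 1212, so (90867/2085) = (1212/2085)
factor out 2^2: 1212 = 2^2·303; with 2085 mod 8 = 5, (2/2085) = -1; sign now -1; continue with (303/2085)
flip (303/2085) -> (2085/303): both odd, 303 mod 4 = 3, 2085 mod 4 = 1, so the flip contributes +1; sign now -1
(2085/303): 2085 mod 303 = 267, so (2085/303) = (267/303)
flip (267/303) -> (303/267): both odd, 267 mod 4 = 3, 303 mod 4 = 3, so the flip contributes -1; sign now +1
(303/267): 303 mod 267 = 36, so (303/267) = (36/267)
factor out 2^2: 36 = 2^2·9; with 267 mod 8 = 3, (2/267) = -1; sign now +1; continue with (9/267)
flip (9/267) -> (267/9): both odd, 9 mod 4 = 1, 267 mod 4 = 3, so the flip contributes +1; sign now +1
(267/9): 267 mod 9 = 6, so (267/9) = (6/9)
factor out 2^1: 6 = 2^1·3; with 9 mod 8 = 1, (2/9) = +1; sign now +1; continue with (3/9)
flip (3/9) -> (9/3): both odd, 3 mod 4 = 3, 9 mod 4 = 1, so the flip contributes +1; sign now +1
(9/3): 9 mod 3 = 0, so (9/3) = (0/3)
reached (0/3); gcd(a, n) > 1, so (0/3) = 0 and the symbol is 0

0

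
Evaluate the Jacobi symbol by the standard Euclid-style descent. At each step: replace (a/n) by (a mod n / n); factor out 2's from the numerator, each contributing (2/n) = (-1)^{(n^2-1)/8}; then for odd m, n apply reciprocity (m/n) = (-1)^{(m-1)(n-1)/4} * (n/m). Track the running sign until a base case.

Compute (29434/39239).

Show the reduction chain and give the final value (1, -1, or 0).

factor out 2^1: 29434 = 2^1·14717; with 39239 mod 8 = 7, (2/39239) = +1; sign now +1; continue with (14717/39239)
flip (14717/39239) -> (39239/14717): both odd, 14717 mod 4 = 1, 39239 mod 4 = 3, so the flip contributes +1; sign now +1
(39239/14717): 39239 mod 14717 = 9805, so (39239/14717) = (9805/14717)
flip (9805/14717) -> (14717/9805): both odd, 9805 mod 4 = 1, 14717 mod 4 = 1, so the flip contributes +1; sign now +1
(14717/9805): 14717 mod 9805 = 4912, so (14717/9805) = (4912/9805)
factor out 2^4: 4912 = 2^4·307; with 9805 mod 8 = 5, (2/9805) = -1; sign now +1; continue with (307/9805)
flip (307/9805) -> (9805/307): both odd, 307 mod 4 = 3, 9805 mod 4 = 1, so the flip contributes +1; sign now +1
(9805/307): 9805 mod 307 = 288, so (9805/307) = (288/307)
factor out 2^5: 288 = 2^5·9; with 307 mod 8 = 3, (2/307) = -1; sign now -1; continue with (9/307)
flip (9/307) -> (307/9): both odd, 9 mod 4 = 1, 307 mod 4 = 3, so the flip contributes +1; sign now -1
(307/9): 307 mod 9 = 1, so (307/9) = (1/9)
reached (1/9) = 1, so the symbol is -1

-1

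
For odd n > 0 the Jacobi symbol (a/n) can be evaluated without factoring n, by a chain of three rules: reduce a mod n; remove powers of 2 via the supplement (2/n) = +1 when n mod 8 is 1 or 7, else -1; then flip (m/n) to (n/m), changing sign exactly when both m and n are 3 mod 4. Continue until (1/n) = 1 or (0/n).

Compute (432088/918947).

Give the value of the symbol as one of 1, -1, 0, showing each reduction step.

-1

432088 = 2^3·54011; (2/918947) = -1 since 918947 mod 8 = 3, so (432088/918947) = (-1)^3·(54011/918947); sign now -1
reciprocity: (54011/918947) = -1·(918947/54011) since 54011 mod 4 = 3, 918947 mod 4 = 3; sign now +1
(918947/54011) = (760/54011)   [reduce mod 54011]
760 = 2^3·95; (2/54011) = -1 since 54011 mod 8 = 3, so (760/54011) = (-1)^3·(95/54011); sign now -1
reciprocity: (95/54011) = -1·(54011/95) since 95 mod 4 = 3, 54011 mod 4 = 3; sign now +1
(54011/95) = (51/95)   [reduce mod 95]
reciprocity: (51/95) = -1·(95/51) since 51 mod 4 = 3, 95 mod 4 = 3; sign now -1
(95/51) = (44/51)   [reduce mod 51]
44 = 2^2·11; (2/51) = -1 since 51 mod 8 = 3, so (44/51) = (-1)^2·(11/51); sign now -1
reciprocity: (11/51) = -1·(51/11) since 11 mod 4 = 3, 51 mod 4 = 3; sign now +1
(51/11) = (7/11)   [reduce mod 11]
reciprocity: (7/11) = -1·(11/7) since 7 mod 4 = 3, 11 mod 4 = 3; sign now -1
(11/7) = (4/7)   [reduce mod 7]
4 = 2^2·1; (2/7) = +1 since 7 mod 8 = 7, so (4/7) = (+1)^2·(1/7); sign now -1
(1/7) = 1; final value = sign = -1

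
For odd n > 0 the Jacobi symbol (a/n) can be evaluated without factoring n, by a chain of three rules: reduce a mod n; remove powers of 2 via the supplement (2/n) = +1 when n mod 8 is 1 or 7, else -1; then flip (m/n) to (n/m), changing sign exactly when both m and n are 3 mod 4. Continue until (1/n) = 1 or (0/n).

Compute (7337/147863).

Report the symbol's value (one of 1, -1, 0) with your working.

reciprocity: (7337/147863) = +1·(147863/7337) since 7337 mod 4 = 1, 147863 mod 4 = 3; sign now +1
(147863/7337) = (1123/7337)   [reduce mod 7337]
reciprocity: (1123/7337) = +1·(7337/1123) since 1123 mod 4 = 3, 7337 mod 4 = 1; sign now +1
(7337/1123) = (599/1123)   [reduce mod 1123]
reciprocity: (599/1123) = -1·(1123/599) since 599 mod 4 = 3, 1123 mod 4 = 3; sign now -1
(1123/599) = (524/599)   [reduce mod 599]
524 = 2^2·131; (2/599) = +1 since 599 mod 8 = 7, so (524/599) = (+1)^2·(131/599); sign now -1
reciprocity: (131/599) = -1·(599/131) since 131 mod 4 = 3, 599 mod 4 = 3; sign now +1
(599/131) = (75/131)   [reduce mod 131]
reciprocity: (75/131) = -1·(131/75) since 75 mod 4 = 3, 131 mod 4 = 3; sign now -1
(131/75) = (56/75)   [reduce mod 75]
56 = 2^3·7; (2/75) = -1 since 75 mod 8 = 3, so (56/75) = (-1)^3·(7/75); sign now +1
reciprocity: (7/75) = -1·(75/7) since 7 mod 4 = 3, 75 mod 4 = 3; sign now -1
(75/7) = (5/7)   [reduce mod 7]
reciprocity: (5/7) = +1·(7/5) since 5 mod 4 = 1, 7 mod 4 = 3; sign now -1
(7/5) = (2/5)   [reduce mod 5]
2 = 2^1·1; (2/5) = -1 since 5 mod 8 = 5, so (2/5) = (-1)^1·(1/5); sign now +1
(1/5) = 1; final value = sign = +1

1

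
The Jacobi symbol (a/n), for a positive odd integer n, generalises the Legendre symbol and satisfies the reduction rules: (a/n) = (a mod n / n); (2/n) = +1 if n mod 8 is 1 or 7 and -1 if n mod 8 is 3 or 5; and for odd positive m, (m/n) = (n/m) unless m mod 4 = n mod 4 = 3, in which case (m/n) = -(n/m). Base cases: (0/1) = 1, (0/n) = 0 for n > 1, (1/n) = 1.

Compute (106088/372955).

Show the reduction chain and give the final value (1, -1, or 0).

106088 = 2^3·13261; (2/372955) = -1 since 372955 mod 8 = 3, so (106088/372955) = (-1)^3·(13261/372955); sign now -1
reciprocity: (13261/372955) = +1·(372955/13261) since 13261 mod 4 = 1, 372955 mod 4 = 3; sign now -1
(372955/13261) = (1647/13261)   [reduce mod 13261]
reciprocity: (1647/13261) = +1·(13261/1647) since 1647 mod 4 = 3, 13261 mod 4 = 1; sign now -1
(13261/1647) = (85/1647)   [reduce mod 1647]
reciprocity: (85/1647) = +1·(1647/85) since 85 mod 4 = 1, 1647 mod 4 = 3; sign now -1
(1647/85) = (32/85)   [reduce mod 85]
32 = 2^5·1; (2/85) = -1 since 85 mod 8 = 5, so (32/85) = (-1)^5·(1/85); sign now +1
(1/85) = 1; final value = sign = +1

1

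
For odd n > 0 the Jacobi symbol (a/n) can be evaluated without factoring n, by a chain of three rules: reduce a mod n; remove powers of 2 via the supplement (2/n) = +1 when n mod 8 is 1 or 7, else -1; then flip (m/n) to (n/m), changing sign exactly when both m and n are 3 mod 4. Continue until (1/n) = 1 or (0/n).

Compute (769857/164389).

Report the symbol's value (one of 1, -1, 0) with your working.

(769857/164389) = (112301/164389)   [reduce mod 164389]
reciprocity: (112301/164389) = +1·(164389/112301) since 112301 mod 4 = 1, 164389 mod 4 = 1; sign now +1
(164389/112301) = (52088/112301)   [reduce mod 112301]
52088 = 2^3·6511; (2/112301) = -1 since 112301 mod 8 = 5, so (52088/112301) = (-1)^3·(6511/112301); sign now -1
reciprocity: (6511/112301) = +1·(112301/6511) since 6511 mod 4 = 3, 112301 mod 4 = 1; sign now -1
(112301/6511) = (1614/6511)   [reduce mod 6511]
1614 = 2^1·807; (2/6511) = +1 since 6511 mod 8 = 7, so (1614/6511) = (+1)^1·(807/6511); sign now -1
reciprocity: (807/6511) = -1·(6511/807) since 807 mod 4 = 3, 6511 mod 4 = 3; sign now +1
(6511/807) = (55/807)   [reduce mod 807]
reciprocity: (55/807) = -1·(807/55) since 55 mod 4 = 3, 807 mod 4 = 3; sign now -1
(807/55) = (37/55)   [reduce mod 55]
reciprocity: (37/55) = +1·(55/37) since 37 mod 4 = 1, 55 mod 4 = 3; sign now -1
(55/37) = (18/37)   [reduce mod 37]
18 = 2^1·9; (2/37) = -1 since 37 mod 8 = 5, so (18/37) = (-1)^1·(9/37); sign now +1
reciprocity: (9/37) = +1·(37/9) since 9 mod 4 = 1, 37 mod 4 = 1; sign now +1
(37/9) = (1/9)   [reduce mod 9]
(1/9) = 1; final value = sign = +1

1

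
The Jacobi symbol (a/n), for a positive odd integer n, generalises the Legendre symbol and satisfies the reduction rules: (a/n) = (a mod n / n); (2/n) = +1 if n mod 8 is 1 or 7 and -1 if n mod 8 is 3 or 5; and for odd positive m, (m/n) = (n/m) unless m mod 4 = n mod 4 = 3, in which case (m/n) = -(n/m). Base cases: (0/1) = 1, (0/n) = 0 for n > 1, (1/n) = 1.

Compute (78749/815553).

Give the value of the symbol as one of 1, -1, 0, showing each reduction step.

flip (78749/815553) -> (815553/78749): both odd, 78749 mod 4 = 1, 815553 mod 4 = 1, so the flip contributes +1; sign now +1
(815553/78749): 815553 mod 78749 = 28063, so (815553/78749) = (28063/78749)
flip (28063/78749) -> (78749/28063): both odd, 28063 mod 4 = 3, 78749 mod 4 = 1, so the flip contributes +1; sign now +1
(78749/28063): 78749 mod 28063 = 22623, so (78749/28063) = (22623/28063)
flip (22623/28063) -> (28063/22623): both odd, 22623 mod 4 = 3, 28063 mod 4 = 3, so the flip contributes -1; sign now -1
(28063/22623): 28063 mod 22623 = 5440, so (28063/22623) = (5440/22623)
factor out 2^6: 5440 = 2^6·85; with 22623 mod 8 = 7, (2/22623) = +1; sign now -1; continue with (85/22623)
flip (85/22623) -> (22623/85): both odd, 85 mod 4 = 1, 22623 mod 4 = 3, so the flip contributes +1; sign now -1
(22623/85): 22623 mod 85 = 13, so (22623/85) = (13/85)
flip (13/85) -> (85/13): both odd, 13 mod 4 = 1, 85 mod 4 = 1, so the flip contributes +1; sign now -1
(85/13): 85 mod 13 = 7, so (85/13) = (7/13)
flip (7/13) -> (13/7): both odd, 7 mod 4 = 3, 13 mod 4 = 1, so the flip contributes +1; sign now -1
(13/7): 13 mod 7 = 6, so (13/7) = (6/7)
factor out 2^1: 6 = 2^1·3; with 7 mod 8 = 7, (2/7) = +1; sign now -1; continue with (3/7)
flip (3/7) -> (7/3): both odd, 3 mod 4 = 3, 7 mod 4 = 3, so the flip contributes -1; sign now +1
(7/3): 7 mod 3 = 1, so (7/3) = (1/3)
reached (1/3) = 1, so the symbol is +1

1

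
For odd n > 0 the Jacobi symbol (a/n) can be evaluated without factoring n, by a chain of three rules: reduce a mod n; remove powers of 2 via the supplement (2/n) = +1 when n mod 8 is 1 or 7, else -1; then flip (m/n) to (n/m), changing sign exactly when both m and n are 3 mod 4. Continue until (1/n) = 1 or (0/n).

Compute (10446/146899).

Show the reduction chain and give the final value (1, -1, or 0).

1

10446 = 2^1·5223; (2/146899) = -1 since 146899 mod 8 = 3, so (10446/146899) = (-1)^1·(5223/146899); sign now -1
reciprocity: (5223/146899) = -1·(146899/5223) since 5223 mod 4 = 3, 146899 mod 4 = 3; sign now +1
(146899/5223) = (655/5223)   [reduce mod 5223]
reciprocity: (655/5223) = -1·(5223/655) since 655 mod 4 = 3, 5223 mod 4 = 3; sign now -1
(5223/655) = (638/655)   [reduce mod 655]
638 = 2^1·319; (2/655) = +1 since 655 mod 8 = 7, so (638/655) = (+1)^1·(319/655); sign now -1
reciprocity: (319/655) = -1·(655/319) since 319 mod 4 = 3, 655 mod 4 = 3; sign now +1
(655/319) = (17/319)   [reduce mod 319]
reciprocity: (17/319) = +1·(319/17) since 17 mod 4 = 1, 319 mod 4 = 3; sign now +1
(319/17) = (13/17)   [reduce mod 17]
reciprocity: (13/17) = +1·(17/13) since 13 mod 4 = 1, 17 mod 4 = 1; sign now +1
(17/13) = (4/13)   [reduce mod 13]
4 = 2^2·1; (2/13) = -1 since 13 mod 8 = 5, so (4/13) = (-1)^2·(1/13); sign now +1
(1/13) = 1; final value = sign = +1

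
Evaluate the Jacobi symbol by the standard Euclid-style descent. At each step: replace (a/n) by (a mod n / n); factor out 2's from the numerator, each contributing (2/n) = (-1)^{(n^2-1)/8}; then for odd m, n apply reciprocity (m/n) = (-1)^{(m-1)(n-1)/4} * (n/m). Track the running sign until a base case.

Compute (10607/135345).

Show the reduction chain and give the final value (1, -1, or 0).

-1

reciprocity: (10607/135345) = +1·(135345/10607) since 10607 mod 4 = 3, 135345 mod 4 = 1; sign now +1
(135345/10607) = (8061/10607)   [reduce mod 10607]
reciprocity: (8061/10607) = +1·(10607/8061) since 8061 mod 4 = 1, 10607 mod 4 = 3; sign now +1
(10607/8061) = (2546/8061)   [reduce mod 8061]
2546 = 2^1·1273; (2/8061) = -1 since 8061 mod 8 = 5, so (2546/8061) = (-1)^1·(1273/8061); sign now -1
reciprocity: (1273/8061) = +1·(8061/1273) since 1273 mod 4 = 1, 8061 mod 4 = 1; sign now -1
(8061/1273) = (423/1273)   [reduce mod 1273]
reciprocity: (423/1273) = +1·(1273/423) since 423 mod 4 = 3, 1273 mod 4 = 1; sign now -1
(1273/423) = (4/423)   [reduce mod 423]
4 = 2^2·1; (2/423) = +1 since 423 mod 8 = 7, so (4/423) = (+1)^2·(1/423); sign now -1
(1/423) = 1; final value = sign = -1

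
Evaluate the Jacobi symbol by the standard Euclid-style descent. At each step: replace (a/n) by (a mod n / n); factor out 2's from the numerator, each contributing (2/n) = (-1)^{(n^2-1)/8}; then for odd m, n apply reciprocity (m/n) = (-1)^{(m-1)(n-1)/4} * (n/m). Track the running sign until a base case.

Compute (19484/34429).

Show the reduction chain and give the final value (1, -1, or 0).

1

19484 = 2^2·4871; (2/34429) = -1 since 34429 mod 8 = 5, so (19484/34429) = (-1)^2·(4871/34429); sign now +1
reciprocity: (4871/34429) = +1·(34429/4871) since 4871 mod 4 = 3, 34429 mod 4 = 1; sign now +1
(34429/4871) = (332/4871)   [reduce mod 4871]
332 = 2^2·83; (2/4871) = +1 since 4871 mod 8 = 7, so (332/4871) = (+1)^2·(83/4871); sign now +1
reciprocity: (83/4871) = -1·(4871/83) since 83 mod 4 = 3, 4871 mod 4 = 3; sign now -1
(4871/83) = (57/83)   [reduce mod 83]
reciprocity: (57/83) = +1·(83/57) since 57 mod 4 = 1, 83 mod 4 = 3; sign now -1
(83/57) = (26/57)   [reduce mod 57]
26 = 2^1·13; (2/57) = +1 since 57 mod 8 = 1, so (26/57) = (+1)^1·(13/57); sign now -1
reciprocity: (13/57) = +1·(57/13) since 13 mod 4 = 1, 57 mod 4 = 1; sign now -1
(57/13) = (5/13)   [reduce mod 13]
reciprocity: (5/13) = +1·(13/5) since 5 mod 4 = 1, 13 mod 4 = 1; sign now -1
(13/5) = (3/5)   [reduce mod 5]
reciprocity: (3/5) = +1·(5/3) since 3 mod 4 = 3, 5 mod 4 = 1; sign now -1
(5/3) = (2/3)   [reduce mod 3]
2 = 2^1·1; (2/3) = -1 since 3 mod 8 = 3, so (2/3) = (-1)^1·(1/3); sign now +1
(1/3) = 1; final value = sign = +1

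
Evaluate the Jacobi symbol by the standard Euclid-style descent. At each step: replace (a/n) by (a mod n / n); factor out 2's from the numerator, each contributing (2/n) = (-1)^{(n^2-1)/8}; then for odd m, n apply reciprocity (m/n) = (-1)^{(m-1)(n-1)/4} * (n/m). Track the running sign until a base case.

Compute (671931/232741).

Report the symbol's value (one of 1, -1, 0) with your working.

(671931/232741): 671931 mod 232741 = 206449, so (671931/232741) = (206449/232741)
flip (206449/232741) -> (232741/206449): both odd, 206449 mod 4 = 1, 232741 mod 4 = 1, so the flip contributes +1; sign now +1
(232741/206449): 232741 mod 206449 = 26292, so (232741/206449) = (26292/206449)
factor out 2^2: 26292 = 2^2·6573; with 206449 mod 8 = 1, (2/206449) = +1; sign now +1; continue with (6573/206449)
flip (6573/206449) -> (206449/6573): both odd, 6573 mod 4 = 1, 206449 mod 4 = 1, so the flip contributes +1; sign now +1
(206449/6573): 206449 mod 6573 = 2686, so (206449/6573) = (2686/6573)
factor out 2^1: 2686 = 2^1·1343; with 6573 mod 8 = 5, (2/6573) = -1; sign now -1; continue with (1343/6573)
flip (1343/6573) -> (6573/1343): both odd, 1343 mod 4 = 3, 6573 mod 4 = 1, so the flip contributes +1; sign now -1
(6573/1343): 6573 mod 1343 = 1201, so (6573/1343) = (1201/1343)
flip (1201/1343) -> (1343/1201): both odd, 1201 mod 4 = 1, 1343 mod 4 = 3, so the flip contributes +1; sign now -1
(1343/1201): 1343 mod 1201 = 142, so (1343/1201) = (142/1201)
factor out 2^1: 142 = 2^1·71; with 1201 mod 8 = 1, (2/1201) = +1; sign now -1; continue with (71/1201)
flip (71/1201) -> (1201/71): both odd, 71 mod 4 = 3, 1201 mod 4 = 1, so the flip contributes +1; sign now -1
(1201/71): 1201 mod 71 = 65, so (1201/71) = (65/71)
flip (65/71) -> (71/65): both odd, 65 mod 4 = 1, 71 mod 4 = 3, so the flip contributes +1; sign now -1
(71/65): 71 mod 65 = 6, so (71/65) = (6/65)
factor out 2^1: 6 = 2^1·3; with 65 mod 8 = 1, (2/65) = +1; sign now -1; continue with (3/65)
flip (3/65) -> (65/3): both odd, 3 mod 4 = 3, 65 mod 4 = 1, so the flip contributes +1; sign now -1
(65/3): 65 mod 3 = 2, so (65/3) = (2/3)
factor out 2^1: 2 = 2^1·1; with 3 mod 8 = 3, (2/3) = -1; sign now +1; continue with (1/3)
reached (1/3) = 1, so the symbol is +1

1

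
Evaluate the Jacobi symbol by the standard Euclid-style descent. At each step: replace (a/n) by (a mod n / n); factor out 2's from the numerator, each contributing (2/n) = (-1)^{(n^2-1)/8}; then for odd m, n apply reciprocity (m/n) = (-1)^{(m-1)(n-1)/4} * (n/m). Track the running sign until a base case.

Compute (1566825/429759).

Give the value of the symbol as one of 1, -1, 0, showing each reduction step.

0

(1566825/429759) = (277548/429759)   [reduce mod 429759]
277548 = 2^2·69387; (2/429759) = +1 since 429759 mod 8 = 7, so (277548/429759) = (+1)^2·(69387/429759); sign now +1
reciprocity: (69387/429759) = -1·(429759/69387) since 69387 mod 4 = 3, 429759 mod 4 = 3; sign now -1
(429759/69387) = (13437/69387)   [reduce mod 69387]
reciprocity: (13437/69387) = +1·(69387/13437) since 13437 mod 4 = 1, 69387 mod 4 = 3; sign now -1
(69387/13437) = (2202/13437)   [reduce mod 13437]
2202 = 2^1·1101; (2/13437) = -1 since 13437 mod 8 = 5, so (2202/13437) = (-1)^1·(1101/13437); sign now +1
reciprocity: (1101/13437) = +1·(13437/1101) since 1101 mod 4 = 1, 13437 mod 4 = 1; sign now +1
(13437/1101) = (225/1101)   [reduce mod 1101]
reciprocity: (225/1101) = +1·(1101/225) since 225 mod 4 = 1, 1101 mod 4 = 1; sign now +1
(1101/225) = (201/225)   [reduce mod 225]
reciprocity: (201/225) = +1·(225/201) since 201 mod 4 = 1, 225 mod 4 = 1; sign now +1
(225/201) = (24/201)   [reduce mod 201]
24 = 2^3·3; (2/201) = +1 since 201 mod 8 = 1, so (24/201) = (+1)^3·(3/201); sign now +1
reciprocity: (3/201) = +1·(201/3) since 3 mod 4 = 3, 201 mod 4 = 1; sign now +1
(201/3) = (0/3)   [reduce mod 3]
(0/3) = 0   [gcd(a, n) > 1]; final value = 0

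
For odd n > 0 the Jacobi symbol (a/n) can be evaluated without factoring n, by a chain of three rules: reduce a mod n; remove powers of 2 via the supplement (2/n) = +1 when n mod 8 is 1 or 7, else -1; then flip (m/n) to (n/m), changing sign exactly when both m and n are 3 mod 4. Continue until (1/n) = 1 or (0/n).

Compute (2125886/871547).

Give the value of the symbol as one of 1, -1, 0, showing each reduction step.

(2125886/871547): 2125886 mod 871547 = 382792, so (2125886/871547) = (382792/871547)
factor out 2^3: 382792 = 2^3·47849; with 871547 mod 8 = 3, (2/871547) = -1; sign now -1; continue with (47849/871547)
flip (47849/871547) -> (871547/47849): both odd, 47849 mod 4 = 1, 871547 mod 4 = 3, so the flip contributes +1; sign now -1
(871547/47849): 871547 mod 47849 = 10265, so (871547/47849) = (10265/47849)
flip (10265/47849) -> (47849/10265): both odd, 10265 mod 4 = 1, 47849 mod 4 = 1, so the flip contributes +1; sign now -1
(47849/10265): 47849 mod 10265 = 6789, so (47849/10265) = (6789/10265)
flip (6789/10265) -> (10265/6789): both odd, 6789 mod 4 = 1, 10265 mod 4 = 1, so the flip contributes +1; sign now -1
(10265/6789): 10265 mod 6789 = 3476, so (10265/6789) = (3476/6789)
factor out 2^2: 3476 = 2^2·869; with 6789 mod 8 = 5, (2/6789) = -1; sign now -1; continue with (869/6789)
flip (869/6789) -> (6789/869): both odd, 869 mod 4 = 1, 6789 mod 4 = 1, so the flip contributes +1; sign now -1
(6789/869): 6789 mod 869 = 706, so (6789/869) = (706/869)
factor out 2^1: 706 = 2^1·353; with 869 mod 8 = 5, (2/869) = -1; sign now +1; continue with (353/869)
flip (353/869) -> (869/353): both odd, 353 mod 4 = 1, 869 mod 4 = 1, so the flip contributes +1; sign now +1
(869/353): 869 mod 353 = 163, so (869/353) = (163/353)
flip (163/353) -> (353/163): both odd, 163 mod 4 = 3, 353 mod 4 = 1, so the flip contributes +1; sign now +1
(353/163): 353 mod 163 = 27, so (353/163) = (27/163)
flip (27/163) -> (163/27): both odd, 27 mod 4 = 3, 163 mod 4 = 3, so the flip contributes -1; sign now -1
(163/27): 163 mod 27 = 1, so (163/27) = (1/27)
reached (1/27) = 1, so the symbol is -1

-1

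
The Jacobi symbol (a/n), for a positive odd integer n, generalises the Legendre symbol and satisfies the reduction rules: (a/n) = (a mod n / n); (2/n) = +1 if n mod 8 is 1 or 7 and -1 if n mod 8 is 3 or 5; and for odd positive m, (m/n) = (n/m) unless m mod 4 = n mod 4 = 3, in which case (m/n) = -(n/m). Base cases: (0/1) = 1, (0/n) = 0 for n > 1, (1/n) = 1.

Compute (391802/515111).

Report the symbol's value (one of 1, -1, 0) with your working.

391802 = 2^1·195901; (2/515111) = +1 since 515111 mod 8 = 7, so (391802/515111) = (+1)^1·(195901/515111); sign now +1
reciprocity: (195901/515111) = +1·(515111/195901) since 195901 mod 4 = 1, 515111 mod 4 = 3; sign now +1
(515111/195901) = (123309/195901)   [reduce mod 195901]
reciprocity: (123309/195901) = +1·(195901/123309) since 123309 mod 4 = 1, 195901 mod 4 = 1; sign now +1
(195901/123309) = (72592/123309)   [reduce mod 123309]
72592 = 2^4·4537; (2/123309) = -1 since 123309 mod 8 = 5, so (72592/123309) = (-1)^4·(4537/123309); sign now +1
reciprocity: (4537/123309) = +1·(123309/4537) since 4537 mod 4 = 1, 123309 mod 4 = 1; sign now +1
(123309/4537) = (810/4537)   [reduce mod 4537]
810 = 2^1·405; (2/4537) = +1 since 4537 mod 8 = 1, so (810/4537) = (+1)^1·(405/4537); sign now +1
reciprocity: (405/4537) = +1·(4537/405) since 405 mod 4 = 1, 4537 mod 4 = 1; sign now +1
(4537/405) = (82/405)   [reduce mod 405]
82 = 2^1·41; (2/405) = -1 since 405 mod 8 = 5, so (82/405) = (-1)^1·(41/405); sign now -1
reciprocity: (41/405) = +1·(405/41) since 41 mod 4 = 1, 405 mod 4 = 1; sign now -1
(405/41) = (36/41)   [reduce mod 41]
36 = 2^2·9; (2/41) = +1 since 41 mod 8 = 1, so (36/41) = (+1)^2·(9/41); sign now -1
reciprocity: (9/41) = +1·(41/9) since 9 mod 4 = 1, 41 mod 4 = 1; sign now -1
(41/9) = (5/9)   [reduce mod 9]
reciprocity: (5/9) = +1·(9/5) since 5 mod 4 = 1, 9 mod 4 = 1; sign now -1
(9/5) = (4/5)   [reduce mod 5]
4 = 2^2·1; (2/5) = -1 since 5 mod 8 = 5, so (4/5) = (-1)^2·(1/5); sign now -1
(1/5) = 1; final value = sign = -1

-1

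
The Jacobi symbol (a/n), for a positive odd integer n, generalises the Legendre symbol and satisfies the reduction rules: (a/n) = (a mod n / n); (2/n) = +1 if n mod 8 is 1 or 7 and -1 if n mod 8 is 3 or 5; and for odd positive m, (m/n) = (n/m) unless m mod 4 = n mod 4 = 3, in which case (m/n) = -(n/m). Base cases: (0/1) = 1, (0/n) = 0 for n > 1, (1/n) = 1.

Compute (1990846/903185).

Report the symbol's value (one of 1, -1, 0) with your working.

-1

(1990846/903185): 1990846 mod 903185 = 184476, so (1990846/903185) = (184476/903185)
factor out 2^2: 184476 = 2^2·46119; with 903185 mod 8 = 1, (2/903185) = +1; sign now +1; continue with (46119/903185)
flip (46119/903185) -> (903185/46119): both odd, 46119 mod 4 = 3, 903185 mod 4 = 1, so the flip contributes +1; sign now +1
(903185/46119): 903185 mod 46119 = 26924, so (903185/46119) = (26924/46119)
factor out 2^2: 26924 = 2^2·6731; with 46119 mod 8 = 7, (2/46119) = +1; sign now +1; continue with (6731/46119)
flip (6731/46119) -> (46119/6731): both odd, 6731 mod 4 = 3, 46119 mod 4 = 3, so the flip contributes -1; sign now -1
(46119/6731): 46119 mod 6731 = 5733, so (46119/6731) = (5733/6731)
flip (5733/6731) -> (6731/5733): both odd, 5733 mod 4 = 1, 6731 mod 4 = 3, so the flip contributes +1; sign now -1
(6731/5733): 6731 mod 5733 = 998, so (6731/5733) = (998/5733)
factor out 2^1: 998 = 2^1·499; with 5733 mod 8 = 5, (2/5733) = -1; sign now +1; continue with (499/5733)
flip (499/5733) -> (5733/499): both odd, 499 mod 4 = 3, 5733 mod 4 = 1, so the flip contributes +1; sign now +1
(5733/499): 5733 mod 499 = 244, so (5733/499) = (244/499)
factor out 2^2: 244 = 2^2·61; with 499 mod 8 = 3, (2/499) = -1; sign now +1; continue with (61/499)
flip (61/499) -> (499/61): both odd, 61 mod 4 = 1, 499 mod 4 = 3, so the flip contributes +1; sign now +1
(499/61): 499 mod 61 = 11, so (499/61) = (11/61)
flip (11/61) -> (61/11): both odd, 11 mod 4 = 3, 61 mod 4 = 1, so the flip contributes +1; sign now +1
(61/11): 61 mod 11 = 6, so (61/11) = (6/11)
factor out 2^1: 6 = 2^1·3; with 11 mod 8 = 3, (2/11) = -1; sign now -1; continue with (3/11)
flip (3/11) -> (11/3): both odd, 3 mod 4 = 3, 11 mod 4 = 3, so the flip contributes -1; sign now +1
(11/3): 11 mod 3 = 2, so (11/3) = (2/3)
factor out 2^1: 2 = 2^1·1; with 3 mod 8 = 3, (2/3) = -1; sign now -1; continue with (1/3)
reached (1/3) = 1, so the symbol is -1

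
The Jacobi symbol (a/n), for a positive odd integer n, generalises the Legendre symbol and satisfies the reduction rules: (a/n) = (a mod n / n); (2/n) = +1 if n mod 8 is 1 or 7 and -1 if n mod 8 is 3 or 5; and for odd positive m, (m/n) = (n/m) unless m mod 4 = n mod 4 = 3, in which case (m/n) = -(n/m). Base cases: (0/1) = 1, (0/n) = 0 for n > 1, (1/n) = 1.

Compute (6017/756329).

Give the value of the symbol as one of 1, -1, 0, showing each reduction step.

-1

reciprocity: (6017/756329) = +1·(756329/6017) since 6017 mod 4 = 1, 756329 mod 4 = 1; sign now +1
(756329/6017) = (4204/6017)   [reduce mod 6017]
4204 = 2^2·1051; (2/6017) = +1 since 6017 mod 8 = 1, so (4204/6017) = (+1)^2·(1051/6017); sign now +1
reciprocity: (1051/6017) = +1·(6017/1051) since 1051 mod 4 = 3, 6017 mod 4 = 1; sign now +1
(6017/1051) = (762/1051)   [reduce mod 1051]
762 = 2^1·381; (2/1051) = -1 since 1051 mod 8 = 3, so (762/1051) = (-1)^1·(381/1051); sign now -1
reciprocity: (381/1051) = +1·(1051/381) since 381 mod 4 = 1, 1051 mod 4 = 3; sign now -1
(1051/381) = (289/381)   [reduce mod 381]
reciprocity: (289/381) = +1·(381/289) since 289 mod 4 = 1, 381 mod 4 = 1; sign now -1
(381/289) = (92/289)   [reduce mod 289]
92 = 2^2·23; (2/289) = +1 since 289 mod 8 = 1, so (92/289) = (+1)^2·(23/289); sign now -1
reciprocity: (23/289) = +1·(289/23) since 23 mod 4 = 3, 289 mod 4 = 1; sign now -1
(289/23) = (13/23)   [reduce mod 23]
reciprocity: (13/23) = +1·(23/13) since 13 mod 4 = 1, 23 mod 4 = 3; sign now -1
(23/13) = (10/13)   [reduce mod 13]
10 = 2^1·5; (2/13) = -1 since 13 mod 8 = 5, so (10/13) = (-1)^1·(5/13); sign now +1
reciprocity: (5/13) = +1·(13/5) since 5 mod 4 = 1, 13 mod 4 = 1; sign now +1
(13/5) = (3/5)   [reduce mod 5]
reciprocity: (3/5) = +1·(5/3) since 3 mod 4 = 3, 5 mod 4 = 1; sign now +1
(5/3) = (2/3)   [reduce mod 3]
2 = 2^1·1; (2/3) = -1 since 3 mod 8 = 3, so (2/3) = (-1)^1·(1/3); sign now -1
(1/3) = 1; final value = sign = -1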